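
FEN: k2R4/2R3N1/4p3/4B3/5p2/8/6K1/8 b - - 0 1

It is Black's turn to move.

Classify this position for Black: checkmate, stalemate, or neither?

Black to move; black king on a8.
In check: yes, from the white rook on d8.
King squares — a7: attacked by Rc7; b7: attacked by Rc7; b8: attacked by Rd8.
Legal moves for Black: none.
In check with no legal moves → checkmate.

checkmate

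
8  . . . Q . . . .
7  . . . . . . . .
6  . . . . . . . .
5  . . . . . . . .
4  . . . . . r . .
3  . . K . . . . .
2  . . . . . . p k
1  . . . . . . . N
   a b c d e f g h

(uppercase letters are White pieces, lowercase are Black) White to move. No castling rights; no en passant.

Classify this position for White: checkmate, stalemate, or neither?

neither

White to move; white king on c3.
In check: no.
Legal moves for White include: Qh8+, Qg8, Qf8, Qe8, Qc8, Qb8, Qa8, Qe7, Qd7, Qc7, Qf6, Qd6, Qb6, Qg5, Qd5, Qa5, Qh4+, Qd4, ... (list truncated; more exist).
White has legal moves and is not in check → neither.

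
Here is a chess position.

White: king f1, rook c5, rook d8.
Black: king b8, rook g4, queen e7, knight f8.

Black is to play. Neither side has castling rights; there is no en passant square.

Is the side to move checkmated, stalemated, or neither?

Black to move; black king on b8.
In check: yes, from the white rook on d8.
King squares — a7: available; b7: available; c7: attacked by Rc5; a8: attacked by Rd8; c8: attacked by Rc5.
Legal moves for Black: Kb7, Ka7, Qxd8.
Black is in check but has 3 legal moves → neither.

neither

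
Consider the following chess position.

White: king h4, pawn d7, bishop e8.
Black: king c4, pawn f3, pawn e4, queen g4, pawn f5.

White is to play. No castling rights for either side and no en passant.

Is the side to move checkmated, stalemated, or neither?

White to move; white king on h4.
In check: yes, from the black queen on g4.
King squares — g3: attacked by Qg4; h3: attacked by Qg4; g4: attacked by Pf5; g5: attacked by Qg4; h5: attacked by Qg4.
Legal moves for White: none.
In check with no legal moves → checkmate.

checkmate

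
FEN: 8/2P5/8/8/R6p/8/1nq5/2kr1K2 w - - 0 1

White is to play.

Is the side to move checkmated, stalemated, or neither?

White to move; white king on f1.
In check: yes, from the black rook on d1.
King squares — e1: attacked by Rd1; g1: attacked by Rd1; e2: attacked by Qc2; f2: attacked by Qc2; g2: attacked by Qc2.
Legal moves for White: none.
In check with no legal moves → checkmate.

checkmate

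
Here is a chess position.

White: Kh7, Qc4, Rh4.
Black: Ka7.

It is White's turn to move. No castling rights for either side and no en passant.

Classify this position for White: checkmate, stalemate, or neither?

neither

White to move; white king on h7.
In check: no.
Legal moves for White include: Kh8, Kg8, Kg7, Kh6, Kg6, Rh6, Rh5, Rg4, Rf4, Re4, Rd4, Rh3, Rh2, Rh1, Qg8, Qc8, Qf7+, Qc7+, ... (list truncated; more exist).
White has legal moves and is not in check → neither.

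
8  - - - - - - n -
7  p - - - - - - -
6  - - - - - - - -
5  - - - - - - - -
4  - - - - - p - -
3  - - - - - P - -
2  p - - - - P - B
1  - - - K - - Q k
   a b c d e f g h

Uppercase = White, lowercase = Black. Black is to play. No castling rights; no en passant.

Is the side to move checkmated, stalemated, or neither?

Black to move; black king on h1.
In check: yes, from the white queen on g1.
King squares — g1: attacked by Bh2; g2: attacked by Qg1; h2: attacked by Qg1.
Legal moves for Black: none.
In check with no legal moves → checkmate.

checkmate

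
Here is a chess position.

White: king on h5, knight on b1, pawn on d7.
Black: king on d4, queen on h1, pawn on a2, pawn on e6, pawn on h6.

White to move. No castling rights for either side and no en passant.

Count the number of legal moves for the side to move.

White to move; king on h5.
In check: yes, from the black queen on h1.
Legal moves: Kg6, Kg4.
Count: 2.

2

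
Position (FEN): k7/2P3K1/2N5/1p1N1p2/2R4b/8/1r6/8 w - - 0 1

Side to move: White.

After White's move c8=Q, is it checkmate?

After c8=Q: black king on a8; in check: yes, from the white queen on c8.
King squares — a7: attacked by Nc6; b7: attacked by Qc8; b8: attacked by Nc6.
Black has no legal moves → checkmate.

yes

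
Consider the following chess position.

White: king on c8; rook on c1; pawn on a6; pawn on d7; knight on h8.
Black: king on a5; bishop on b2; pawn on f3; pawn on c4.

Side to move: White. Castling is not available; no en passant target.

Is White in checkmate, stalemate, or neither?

White to move; white king on c8.
In check: no.
Legal moves for White include: Nf7, Ng6, Kd8, Kb8, Kc7, Kb7, Rxc4, Rc3, Rc2, Rh1, Rg1, Rf1, Re1, Rd1, Rb1, Ra1+, d8=Q+, d8=R, ... (list truncated; more exist).
White has legal moves and is not in check → neither.

neither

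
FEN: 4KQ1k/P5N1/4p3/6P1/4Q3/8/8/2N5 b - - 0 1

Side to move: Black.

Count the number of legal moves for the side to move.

0

Black to move; king on h8.
In check: yes, from the white queen on f8.
Legal moves: none.
Count: 0.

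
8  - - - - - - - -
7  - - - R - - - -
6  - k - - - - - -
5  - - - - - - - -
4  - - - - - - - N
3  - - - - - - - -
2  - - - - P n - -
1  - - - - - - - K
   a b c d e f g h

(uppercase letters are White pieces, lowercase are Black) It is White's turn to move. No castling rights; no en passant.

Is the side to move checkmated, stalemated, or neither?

neither

White to move; white king on h1.
In check: yes, from the black knight on f2.
King squares — g1: available; g2: available; h2: available.
Legal moves for White: Kh2, Kg2, Kg1.
White is in check but has 3 legal moves → neither.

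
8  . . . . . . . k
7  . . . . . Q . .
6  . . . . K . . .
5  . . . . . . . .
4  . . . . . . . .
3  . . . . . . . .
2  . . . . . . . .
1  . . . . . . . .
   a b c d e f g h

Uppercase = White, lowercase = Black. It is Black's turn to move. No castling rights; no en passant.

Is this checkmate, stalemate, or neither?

stalemate

Black to move; black king on h8.
In check: no.
King squares — g7: attacked by Qf7; h7: attacked by Qf7; g8: attacked by Qf7.
Legal moves for Black: none.
Not in check and no legal moves → stalemate.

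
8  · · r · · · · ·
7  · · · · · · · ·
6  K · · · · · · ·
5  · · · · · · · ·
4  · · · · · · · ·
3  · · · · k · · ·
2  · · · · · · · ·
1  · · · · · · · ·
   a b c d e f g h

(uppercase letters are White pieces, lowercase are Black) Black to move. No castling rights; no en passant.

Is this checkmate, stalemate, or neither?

neither

Black to move; black king on e3.
In check: no.
Legal moves for Black include: Rh8, Rg8, Rf8, Re8, Rd8, Rb8, Ra8+, Rc7, Rc6+, Rc5, Rc4, Rc3, Rc2, Rc1, Kf4, Ke4, Kd4, Kf3, ... (list truncated; more exist).
Black has legal moves and is not in check → neither.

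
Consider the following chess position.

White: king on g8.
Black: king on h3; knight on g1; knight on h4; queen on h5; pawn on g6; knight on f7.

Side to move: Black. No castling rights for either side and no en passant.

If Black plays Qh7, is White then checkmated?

After Qh7: white king on g8; in check: yes, from the black queen on h7.
White has 2 legal replies: Kf8, Kxh7.
In check but a legal move exists → not checkmate.

no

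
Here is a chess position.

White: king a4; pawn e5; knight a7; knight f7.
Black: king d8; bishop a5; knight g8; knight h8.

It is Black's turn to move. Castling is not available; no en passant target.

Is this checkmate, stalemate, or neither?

neither

Black to move; black king on d8.
In check: yes, from the white knight on f7.
King squares — c7: available; d7: available; e7: available; c8: attacked by Na7; e8: available.
Legal moves for Black: Ke8, Ke7, Kd7, Kc7, Nxf7.
Black is in check but has 5 legal moves → neither.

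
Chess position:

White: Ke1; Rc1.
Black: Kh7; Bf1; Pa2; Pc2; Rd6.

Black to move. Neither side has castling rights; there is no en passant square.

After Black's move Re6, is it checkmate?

no

After Re6: white king on e1; in check: yes, from the black rook on e6.
White has 3 legal replies: Kf2, Kd2, Kxf1.
In check but a legal move exists → not checkmate.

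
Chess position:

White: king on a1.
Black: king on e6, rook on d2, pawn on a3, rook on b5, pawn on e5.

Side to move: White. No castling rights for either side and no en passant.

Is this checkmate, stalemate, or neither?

stalemate

White to move; white king on a1.
In check: no.
King squares — b1: attacked by Rb5; a2: attacked by Rd2; b2: attacked by Rd2.
Legal moves for White: none.
Not in check and no legal moves → stalemate.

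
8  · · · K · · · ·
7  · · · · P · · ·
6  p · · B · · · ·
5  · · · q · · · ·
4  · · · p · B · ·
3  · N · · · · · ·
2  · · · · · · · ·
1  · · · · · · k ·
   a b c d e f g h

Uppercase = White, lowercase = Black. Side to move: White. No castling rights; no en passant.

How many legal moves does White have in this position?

White to move; king on d8.
In check: no.
Legal moves: Ke8, Kc8, Kd7, Kc7, Bh6, Bg5, Be5, Bg3, Be3+, Bh2+, Bd2, Bc1, Nc5, Na5, Nxd4, Nd2, Nc1, Na1, e8=Q, e8=R, e8=B, e8=N.
Count: 22.

22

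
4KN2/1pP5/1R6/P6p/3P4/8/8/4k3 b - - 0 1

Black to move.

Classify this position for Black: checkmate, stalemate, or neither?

neither

Black to move; black king on e1.
In check: no.
Legal moves for Black: Kf2, Ke2, Kd2, Kf1, Kd1, h4.
Black has 6 legal moves and is not in check → neither.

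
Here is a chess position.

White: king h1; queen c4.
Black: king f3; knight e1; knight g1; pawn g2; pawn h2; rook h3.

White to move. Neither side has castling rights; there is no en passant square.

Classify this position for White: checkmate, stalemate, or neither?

checkmate

White to move; white king on h1.
In check: yes, from the black pawn on g2.
King squares — g1: attacked by Ph2; g2: attacked by Ne1; h2: attacked by Rh3.
Legal moves for White: none.
In check with no legal moves → checkmate.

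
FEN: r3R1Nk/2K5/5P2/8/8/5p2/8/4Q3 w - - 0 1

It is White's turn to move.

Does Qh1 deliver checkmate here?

yes

After Qh1: black king on h8; in check: yes, from the white queen on h1.
King squares — g7: attacked by Pf6; h7: attacked by Qh1; g8: attacked by Re8.
Black has no legal moves → checkmate.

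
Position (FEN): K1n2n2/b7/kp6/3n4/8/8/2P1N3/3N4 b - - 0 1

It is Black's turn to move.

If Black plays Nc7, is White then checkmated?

After Nc7: white king on a8; in check: yes, from the black knight on c7.
King squares — a7: attacked by Ka6; b7: attacked by Ka6; b8: attacked by Ba7.
White has no legal moves → checkmate.

yes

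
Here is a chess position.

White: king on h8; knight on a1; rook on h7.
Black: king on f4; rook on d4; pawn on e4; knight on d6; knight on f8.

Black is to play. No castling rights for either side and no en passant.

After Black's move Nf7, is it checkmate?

no

After Nf7: white king on h8; in check: yes, from the black knight on f7.
White has 3 legal replies: Kg8, Kg7, Rxf7+.
In check but a legal move exists → not checkmate.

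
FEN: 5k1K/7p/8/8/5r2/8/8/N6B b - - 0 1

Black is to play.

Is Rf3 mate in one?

After Rf3: white king on h8; in check: no.
White is not in check, so this cannot be checkmate.

no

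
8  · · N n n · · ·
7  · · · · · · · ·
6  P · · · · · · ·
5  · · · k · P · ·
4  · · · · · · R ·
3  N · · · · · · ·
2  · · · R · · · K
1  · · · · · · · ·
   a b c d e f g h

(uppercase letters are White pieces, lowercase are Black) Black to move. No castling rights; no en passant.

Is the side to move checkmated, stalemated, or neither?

neither

Black to move; black king on d5.
In check: yes, from the white rook on d2.
King squares — c4: attacked by Na3; d4: attacked by Rd2; e4: attacked by Rg4; c5: available; e5: available; c6: available; d6: attacked by Rd2; e6: attacked by Pf5.
Legal moves for Black: Kc6, Ke5, Kc5.
Black is in check but has 3 legal moves → neither.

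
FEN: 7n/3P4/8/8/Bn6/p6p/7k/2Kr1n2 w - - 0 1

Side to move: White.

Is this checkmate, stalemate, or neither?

neither

White to move; white king on c1.
In check: yes, from the black rook on d1.
King squares — b1: attacked by Rd1; d1: available; b2: attacked by Pa3; c2: attacked by Nb4; d2: attacked by Rd1.
Legal moves for White: Kxd1, Bxd1.
White is in check but has 2 legal moves → neither.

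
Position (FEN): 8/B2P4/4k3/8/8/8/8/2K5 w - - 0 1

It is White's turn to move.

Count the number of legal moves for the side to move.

16

White to move; king on c1.
In check: no.
Legal moves: Bb8, Bb6, Bc5, Bd4, Be3, Bf2, Bg1, Kd2, Kc2, Kb2, Kd1, Kb1, d8=Q, d8=R, d8=B, d8=N+.
Count: 16.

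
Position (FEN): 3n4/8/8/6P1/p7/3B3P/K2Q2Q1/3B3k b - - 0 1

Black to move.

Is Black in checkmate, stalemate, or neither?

Black to move; black king on h1.
In check: yes, from the white queen on g2.
King squares — g1: attacked by Qg2; g2: attacked by Qd2; h2: attacked by Qg2.
Legal moves for Black: none.
In check with no legal moves → checkmate.

checkmate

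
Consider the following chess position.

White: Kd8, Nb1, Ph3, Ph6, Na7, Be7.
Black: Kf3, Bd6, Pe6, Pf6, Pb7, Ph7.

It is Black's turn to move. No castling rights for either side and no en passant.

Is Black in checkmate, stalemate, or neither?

Black to move; black king on f3.
In check: no.
Legal moves for Black include: Bb8, Bxe7+, Bc7+, Be5, Bc5, Bf4, Bb4, Bg3, Ba3, Bh2, Kf4, Ke4, Kg3, Ke3, Kg2, Kf2, Ke2, b6, ... (list truncated; more exist).
Black has legal moves and is not in check → neither.

neither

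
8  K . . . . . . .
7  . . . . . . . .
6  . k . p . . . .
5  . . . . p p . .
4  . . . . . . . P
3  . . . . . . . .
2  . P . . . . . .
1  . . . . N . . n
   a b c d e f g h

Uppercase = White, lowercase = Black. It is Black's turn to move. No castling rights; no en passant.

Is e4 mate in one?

no

After e4: white king on a8; in check: no.
White is not in check, so this cannot be checkmate.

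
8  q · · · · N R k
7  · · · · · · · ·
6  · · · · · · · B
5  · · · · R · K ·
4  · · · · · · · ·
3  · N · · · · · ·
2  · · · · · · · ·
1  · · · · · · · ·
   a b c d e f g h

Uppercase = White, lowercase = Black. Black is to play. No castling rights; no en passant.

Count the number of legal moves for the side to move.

Black to move; king on h8.
In check: yes, from the white rook on g8.
Legal moves: Kxg8.
Count: 1.

1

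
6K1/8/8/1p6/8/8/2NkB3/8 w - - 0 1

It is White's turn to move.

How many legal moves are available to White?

White to move; king on g8.
In check: no.
Legal moves: Kh8, Kf8, Kh7, Kg7, Kf7, Bh5, Bxb5, Bg4, Bc4, Bf3, Bd3, Bf1, Bd1, Nd4, Nb4, Ne3, Na3, Ne1, Na1.
Count: 19.

19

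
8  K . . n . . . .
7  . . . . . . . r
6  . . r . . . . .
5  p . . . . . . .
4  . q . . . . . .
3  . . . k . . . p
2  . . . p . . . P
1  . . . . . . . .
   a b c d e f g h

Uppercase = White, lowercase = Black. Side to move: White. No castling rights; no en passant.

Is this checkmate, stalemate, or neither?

stalemate

White to move; white king on a8.
In check: no.
King squares — a7: attacked by Rh7; b7: attacked by Qb4; b8: attacked by Qb4.
Legal moves for White: none.
Not in check and no legal moves → stalemate.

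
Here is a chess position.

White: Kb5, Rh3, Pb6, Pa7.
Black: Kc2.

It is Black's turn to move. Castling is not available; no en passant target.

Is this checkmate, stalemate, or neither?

Black to move; black king on c2.
In check: no.
Legal moves for Black: Kd2, Kb2, Kd1, Kc1, Kb1.
Black has 5 legal moves and is not in check → neither.

neither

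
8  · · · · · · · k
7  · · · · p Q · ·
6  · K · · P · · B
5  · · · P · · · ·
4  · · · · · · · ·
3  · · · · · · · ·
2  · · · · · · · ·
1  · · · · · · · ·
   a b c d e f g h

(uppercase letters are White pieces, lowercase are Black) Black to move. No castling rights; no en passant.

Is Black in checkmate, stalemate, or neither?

Black to move; black king on h8.
In check: no.
King squares — g7: attacked by Bh6; h7: attacked by Qf7; g8: attacked by Qf7.
Legal moves for Black: none.
Not in check and no legal moves → stalemate.

stalemate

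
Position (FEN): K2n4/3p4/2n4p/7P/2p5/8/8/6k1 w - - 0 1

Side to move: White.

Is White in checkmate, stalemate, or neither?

White to move; white king on a8.
In check: no.
King squares — a7: attacked by Nc6; b7: attacked by Nd8; b8: attacked by Nc6.
Legal moves for White: none.
Not in check and no legal moves → stalemate.

stalemate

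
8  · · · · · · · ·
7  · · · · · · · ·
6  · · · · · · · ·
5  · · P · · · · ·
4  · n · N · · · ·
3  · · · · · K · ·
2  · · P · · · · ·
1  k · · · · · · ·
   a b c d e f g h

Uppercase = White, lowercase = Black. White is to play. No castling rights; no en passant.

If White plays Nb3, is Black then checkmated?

no

After Nb3: black king on a1; in check: yes, from the white knight on b3.
Black has 3 legal replies: Kb2, Ka2, Kb1.
In check but a legal move exists → not checkmate.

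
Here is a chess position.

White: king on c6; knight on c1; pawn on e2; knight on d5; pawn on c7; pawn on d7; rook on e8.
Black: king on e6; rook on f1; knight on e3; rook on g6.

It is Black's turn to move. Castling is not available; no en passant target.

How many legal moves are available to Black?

2

Black to move; king on e6.
In check: yes, from the white rook on e8.
Legal moves: Kf7+, Kf5+.
Count: 2.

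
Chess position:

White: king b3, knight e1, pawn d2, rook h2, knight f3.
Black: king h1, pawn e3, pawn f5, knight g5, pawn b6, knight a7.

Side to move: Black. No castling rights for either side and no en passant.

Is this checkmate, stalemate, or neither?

checkmate

Black to move; black king on h1.
In check: yes, from the white rook on h2.
King squares — g1: attacked by Nf3; g2: attacked by Ne1; h2: attacked by Nf3.
Legal moves for Black: none.
In check with no legal moves → checkmate.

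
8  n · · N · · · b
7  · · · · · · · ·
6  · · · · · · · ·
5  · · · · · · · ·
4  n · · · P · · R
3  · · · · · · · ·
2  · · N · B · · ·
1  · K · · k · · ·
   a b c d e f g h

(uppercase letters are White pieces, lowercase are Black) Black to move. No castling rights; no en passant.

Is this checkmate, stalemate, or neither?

neither

Black to move; black king on e1.
In check: yes, from the white knight on c2.
Legal moves for Black: Kf2, Kxe2, Kd2.
Black is in check but has 3 legal moves → neither.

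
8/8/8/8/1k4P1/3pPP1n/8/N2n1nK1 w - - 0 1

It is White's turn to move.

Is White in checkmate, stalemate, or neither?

neither

White to move; white king on g1.
In check: yes, from the black knight on h3.
King squares — f1: available; h1: available; f2: attacked by Nd1; g2: available; h2: attacked by Nf1.
Legal moves for White: Kg2, Kh1, Kxf1.
White is in check but has 3 legal moves → neither.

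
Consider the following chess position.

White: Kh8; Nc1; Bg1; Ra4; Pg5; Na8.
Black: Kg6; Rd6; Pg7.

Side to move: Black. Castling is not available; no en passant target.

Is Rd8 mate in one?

yes

After Rd8: white king on h8; in check: yes, from the black rook on d8.
King squares — g7: attacked by Kg6; h7: attacked by Kg6; g8: attacked by Rd8.
White has no legal moves → checkmate.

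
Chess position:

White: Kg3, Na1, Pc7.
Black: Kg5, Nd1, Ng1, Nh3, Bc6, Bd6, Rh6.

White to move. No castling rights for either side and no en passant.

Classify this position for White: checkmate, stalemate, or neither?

White to move; white king on g3.
In check: yes, from the black bishop on d6.
King squares — f2: attacked by Nd1; g2: attacked by Bc6; h2: attacked by Bd6; f3: attacked by Ng1; h3: attacked by Ng1; f4: attacked by Nh3; g4: attacked by Kg5; h4: attacked by Kg5.
Legal moves for White: none.
In check with no legal moves → checkmate.

checkmate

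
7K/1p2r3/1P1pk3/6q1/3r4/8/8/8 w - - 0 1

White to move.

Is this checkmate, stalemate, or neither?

White to move; white king on h8.
In check: no.
King squares — g7: attacked by Qg5; h7: attacked by Re7; g8: attacked by Qg5.
Legal moves for White: none.
Not in check and no legal moves → stalemate.

stalemate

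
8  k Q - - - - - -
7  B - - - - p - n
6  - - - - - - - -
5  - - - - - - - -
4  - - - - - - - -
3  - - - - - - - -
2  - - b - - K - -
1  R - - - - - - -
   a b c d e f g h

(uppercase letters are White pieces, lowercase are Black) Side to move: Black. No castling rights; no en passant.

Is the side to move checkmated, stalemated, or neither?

checkmate

Black to move; black king on a8.
In check: yes, from the white queen on b8.
King squares — a7: attacked by Ra1; b7: attacked by Qb8; b8: attacked by Ba7.
Legal moves for Black: none.
In check with no legal moves → checkmate.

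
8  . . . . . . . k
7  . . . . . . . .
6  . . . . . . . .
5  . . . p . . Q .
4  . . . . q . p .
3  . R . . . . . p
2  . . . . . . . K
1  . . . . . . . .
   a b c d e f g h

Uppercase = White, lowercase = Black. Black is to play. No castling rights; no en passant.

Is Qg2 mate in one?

yes

After Qg2: white king on h2; in check: yes, from the black queen on g2.
King squares — g1: attacked by Qg2; h1: attacked by Qg2; g2: attacked by Ph3; g3: attacked by Qg2; h3: attacked by Qg2.
White has no legal moves → checkmate.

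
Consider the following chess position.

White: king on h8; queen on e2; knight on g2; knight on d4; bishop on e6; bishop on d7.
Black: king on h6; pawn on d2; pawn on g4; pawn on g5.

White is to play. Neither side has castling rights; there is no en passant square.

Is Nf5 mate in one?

no

After Nf5: black king on h6; in check: yes, from the white knight on f5.
Black has 2 legal replies: Kg6, Kh5.
In check but a legal move exists → not checkmate.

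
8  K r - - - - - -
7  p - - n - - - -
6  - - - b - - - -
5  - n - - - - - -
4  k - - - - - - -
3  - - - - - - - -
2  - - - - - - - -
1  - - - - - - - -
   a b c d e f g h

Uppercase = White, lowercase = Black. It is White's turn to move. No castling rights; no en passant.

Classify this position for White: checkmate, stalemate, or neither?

checkmate

White to move; white king on a8.
In check: yes, from the black rook on b8.
King squares — a7: attacked by Nb5; b7: attacked by Rb8; b8: attacked by Bd6.
Legal moves for White: none.
In check with no legal moves → checkmate.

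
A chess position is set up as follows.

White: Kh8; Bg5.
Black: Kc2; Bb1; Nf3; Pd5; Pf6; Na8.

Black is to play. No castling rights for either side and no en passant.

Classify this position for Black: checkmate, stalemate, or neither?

neither

Black to move; black king on c2.
In check: no.
Legal moves for Black include: Nc7, Nb6, Nxg5, Ne5, Nh4, Nd4, Nh2, Nd2, Ng1, Ne1, Kd3, Kc3, Kb3, Kb2, Kd1, Ba2, fxg5, f5, ... (list truncated; more exist).
Black has legal moves and is not in check → neither.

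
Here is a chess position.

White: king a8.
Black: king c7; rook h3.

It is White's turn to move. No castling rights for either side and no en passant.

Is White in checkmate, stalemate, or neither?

neither

White to move; white king on a8.
In check: no.
Legal moves for White: Ka7.
White has 1 legal move and is not in check → neither.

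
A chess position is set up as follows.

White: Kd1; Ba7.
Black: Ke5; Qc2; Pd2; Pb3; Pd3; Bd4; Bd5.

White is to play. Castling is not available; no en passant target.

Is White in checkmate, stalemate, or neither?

White to move; white king on d1.
In check: yes, from the black queen on c2.
King squares — c1: attacked by Qc2; e1: attacked by Pd2; c2: attacked by Pb3; d2: attacked by Qc2; e2: attacked by Pd3.
Legal moves for White: none.
In check with no legal moves → checkmate.

checkmate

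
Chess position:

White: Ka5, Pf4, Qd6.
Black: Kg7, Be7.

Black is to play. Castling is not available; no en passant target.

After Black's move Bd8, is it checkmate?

After Bd8: white king on a5; in check: yes, from the black bishop on d8.
White has 7 legal replies: Ka6, Kb5, Kb4, Ka4, Qxd8, Qc7+, Qb6.
In check but a legal move exists → not checkmate.

no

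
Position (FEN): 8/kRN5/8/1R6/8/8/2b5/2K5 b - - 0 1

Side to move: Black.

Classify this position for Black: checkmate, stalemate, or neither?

Black to move; black king on a7.
In check: yes, from the white rook on b7.
King squares — a6: attacked by Nc7; b6: attacked by Rb5; b7: attacked by Rb5; a8: attacked by Nc7; b8: attacked by Rb7.
Legal moves for Black: none.
In check with no legal moves → checkmate.

checkmate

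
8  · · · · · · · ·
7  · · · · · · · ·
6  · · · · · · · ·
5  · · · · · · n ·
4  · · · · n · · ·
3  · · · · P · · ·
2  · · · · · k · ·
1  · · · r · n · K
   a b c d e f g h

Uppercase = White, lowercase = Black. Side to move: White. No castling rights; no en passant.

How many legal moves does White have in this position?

White to move; king on h1.
In check: no.
Legal moves: none.
Count: 0.

0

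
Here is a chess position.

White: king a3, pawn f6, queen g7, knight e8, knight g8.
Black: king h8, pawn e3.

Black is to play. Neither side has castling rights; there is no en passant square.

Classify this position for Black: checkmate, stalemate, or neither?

Black to move; black king on h8.
In check: yes, from the white queen on g7.
King squares — g7: attacked by Pf6; h7: attacked by Qg7; g8: attacked by Qg7.
Legal moves for Black: none.
In check with no legal moves → checkmate.

checkmate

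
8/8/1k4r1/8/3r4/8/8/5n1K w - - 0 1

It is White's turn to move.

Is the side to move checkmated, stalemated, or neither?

stalemate

White to move; white king on h1.
In check: no.
King squares — g1: attacked by Rg6; g2: attacked by Rg6; h2: attacked by Nf1.
Legal moves for White: none.
Not in check and no legal moves → stalemate.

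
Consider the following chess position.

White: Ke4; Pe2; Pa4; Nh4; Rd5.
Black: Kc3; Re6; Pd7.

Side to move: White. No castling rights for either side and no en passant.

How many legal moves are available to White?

4

White to move; king on e4.
In check: yes, from the black rook on e6.
Legal moves: Kf5, Kf4, Kf3, Re5.
Count: 4.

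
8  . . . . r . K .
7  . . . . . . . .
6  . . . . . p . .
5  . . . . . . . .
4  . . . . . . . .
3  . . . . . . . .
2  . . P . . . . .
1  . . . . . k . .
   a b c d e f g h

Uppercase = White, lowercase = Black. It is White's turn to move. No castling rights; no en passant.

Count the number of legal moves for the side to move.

3

White to move; king on g8.
In check: yes, from the black rook on e8.
Legal moves: Kh7, Kg7, Kf7.
Count: 3.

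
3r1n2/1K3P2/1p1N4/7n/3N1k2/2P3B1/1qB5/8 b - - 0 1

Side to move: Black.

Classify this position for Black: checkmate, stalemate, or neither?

Black to move; black king on f4.
In check: yes, from the white bishop on g3.
King squares — e3: available; f3: attacked by Nd4; g3: available; e4: attacked by Bc2; g4: available; e5: attacked by Bg3; f5: attacked by Bc2; g5: available.
Legal moves for Black: Kg5, Kg4, Kxg3, Ke3, Nxg3.
Black is in check but has 5 legal moves → neither.

neither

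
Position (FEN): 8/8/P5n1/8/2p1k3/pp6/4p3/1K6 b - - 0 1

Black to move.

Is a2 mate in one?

After a2: white king on b1; in check: yes, from the black pawn on a2.
White has 3 legal replies: Kb2, Kc1, Ka1.
In check but a legal move exists → not checkmate.

no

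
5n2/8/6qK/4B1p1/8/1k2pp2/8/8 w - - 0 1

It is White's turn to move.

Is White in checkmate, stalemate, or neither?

checkmate

White to move; white king on h6.
In check: yes, from the black queen on g6.
King squares — g5: attacked by Qg6; h5: attacked by Qg6; g6: attacked by Nf8; g7: attacked by Qg6; h7: attacked by Qg6.
Legal moves for White: none.
In check with no legal moves → checkmate.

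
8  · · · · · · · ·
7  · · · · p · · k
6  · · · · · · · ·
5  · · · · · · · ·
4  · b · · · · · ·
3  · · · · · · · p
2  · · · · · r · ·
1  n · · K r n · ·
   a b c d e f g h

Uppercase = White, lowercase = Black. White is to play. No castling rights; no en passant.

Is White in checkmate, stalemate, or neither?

White to move; white king on d1.
In check: yes, from the black rook on e1.
King squares — c1: attacked by Re1; e1: attacked by Bb4; c2: attacked by Na1; d2: attacked by Nf1; e2: attacked by Re1.
Legal moves for White: none.
In check with no legal moves → checkmate.

checkmate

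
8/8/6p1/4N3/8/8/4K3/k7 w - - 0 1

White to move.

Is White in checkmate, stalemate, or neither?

neither

White to move; white king on e2.
In check: no.
Legal moves for White: Nf7, Nd7, Nxg6, Nc6, Ng4, Nc4, Nf3, Nd3, Kf3, Ke3, Kd3, Kf2, Kd2, Kf1, Ke1, Kd1.
White has 16 legal moves and is not in check → neither.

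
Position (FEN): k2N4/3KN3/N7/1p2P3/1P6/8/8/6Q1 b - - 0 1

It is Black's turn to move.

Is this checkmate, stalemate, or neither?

stalemate

Black to move; black king on a8.
In check: no.
King squares — a7: attacked by Qg1; b7: attacked by Nd8; b8: attacked by Na6.
Legal moves for Black: none.
Not in check and no legal moves → stalemate.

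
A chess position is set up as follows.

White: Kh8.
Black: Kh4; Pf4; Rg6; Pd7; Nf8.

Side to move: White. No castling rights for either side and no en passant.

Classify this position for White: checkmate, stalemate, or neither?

White to move; white king on h8.
In check: no.
King squares — g7: attacked by Rg6; h7: attacked by Nf8; g8: attacked by Rg6.
Legal moves for White: none.
Not in check and no legal moves → stalemate.

stalemate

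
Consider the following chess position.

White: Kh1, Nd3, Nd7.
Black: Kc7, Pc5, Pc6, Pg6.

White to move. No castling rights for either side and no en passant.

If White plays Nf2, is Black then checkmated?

After Nf2: black king on c7; in check: no.
Black is not in check, so this cannot be checkmate.

no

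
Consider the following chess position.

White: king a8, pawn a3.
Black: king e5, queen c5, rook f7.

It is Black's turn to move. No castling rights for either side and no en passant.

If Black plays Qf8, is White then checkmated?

After Qf8: white king on a8; in check: yes, from the black queen on f8.
King squares — a7: attacked by Rf7; b7: attacked by Rf7; b8: attacked by Qf8.
White has no legal moves → checkmate.

yes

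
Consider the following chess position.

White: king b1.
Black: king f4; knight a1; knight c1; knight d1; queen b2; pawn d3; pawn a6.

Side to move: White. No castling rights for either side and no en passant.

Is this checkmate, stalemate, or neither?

checkmate

White to move; white king on b1.
In check: yes, from the black queen on b2.
King squares — a1: attacked by Qb2; c1: attacked by Qb2; a2: attacked by Nc1; b2: attacked by Nd1; c2: attacked by Na1.
Legal moves for White: none.
In check with no legal moves → checkmate.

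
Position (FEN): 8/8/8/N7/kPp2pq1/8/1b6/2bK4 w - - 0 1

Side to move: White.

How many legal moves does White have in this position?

2

White to move; king on d1.
In check: yes, from the black queen on g4.
Legal moves: Kc2, Ke1.
Count: 2.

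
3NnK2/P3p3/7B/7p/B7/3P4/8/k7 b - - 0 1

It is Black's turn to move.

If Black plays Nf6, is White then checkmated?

After Nf6: white king on f8; in check: no.
White is not in check, so this cannot be checkmate.

no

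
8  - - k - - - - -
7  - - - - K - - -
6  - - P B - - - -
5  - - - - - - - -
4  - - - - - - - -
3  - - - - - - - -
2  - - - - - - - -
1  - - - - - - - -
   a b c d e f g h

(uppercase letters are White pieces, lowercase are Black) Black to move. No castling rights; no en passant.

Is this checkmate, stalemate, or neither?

Black to move; black king on c8.
In check: no.
King squares — b7: attacked by Pc6; c7: attacked by Bd6; d7: attacked by Pc6; b8: attacked by Bd6; d8: attacked by Ke7.
Legal moves for Black: none.
Not in check and no legal moves → stalemate.

stalemate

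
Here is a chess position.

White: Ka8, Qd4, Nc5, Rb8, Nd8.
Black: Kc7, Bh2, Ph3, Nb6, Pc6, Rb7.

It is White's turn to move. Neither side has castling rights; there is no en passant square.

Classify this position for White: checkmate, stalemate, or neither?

checkmate

White to move; white king on a8.
In check: yes, from the black knight on b6.
King squares — a7: attacked by Rb7; b7: attacked by Kc7; b8: own rook.
Legal moves for White: none.
In check with no legal moves → checkmate.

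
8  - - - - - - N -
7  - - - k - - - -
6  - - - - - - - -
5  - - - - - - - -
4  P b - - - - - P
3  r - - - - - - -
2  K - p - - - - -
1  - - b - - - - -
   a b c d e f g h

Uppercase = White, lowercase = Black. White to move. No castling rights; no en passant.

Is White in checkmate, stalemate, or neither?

White to move; white king on a2.
In check: yes, from the black rook on a3.
King squares — a1: attacked by Ra3; b1: attacked by Pc2; b2: attacked by Bc1; a3: attacked by Bc1; b3: attacked by Ra3.
Legal moves for White: none.
In check with no legal moves → checkmate.

checkmate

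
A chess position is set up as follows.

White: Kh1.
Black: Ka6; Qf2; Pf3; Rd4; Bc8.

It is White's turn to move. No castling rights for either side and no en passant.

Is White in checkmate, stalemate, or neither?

White to move; white king on h1.
In check: no.
King squares — g1: attacked by Qf2; g2: attacked by Qf2; h2: attacked by Qf2.
Legal moves for White: none.
Not in check and no legal moves → stalemate.

stalemate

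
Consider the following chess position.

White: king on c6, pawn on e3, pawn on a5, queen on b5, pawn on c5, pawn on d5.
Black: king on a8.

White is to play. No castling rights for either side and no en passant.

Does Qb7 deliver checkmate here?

After Qb7: black king on a8; in check: yes, from the white queen on b7.
King squares — a7: attacked by Qb7; b7: attacked by Kc6; b8: attacked by Qb7.
Black has no legal moves → checkmate.

yes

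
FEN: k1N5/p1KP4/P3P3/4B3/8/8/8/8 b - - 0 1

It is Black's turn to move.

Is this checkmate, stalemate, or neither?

stalemate

Black to move; black king on a8.
In check: no.
King squares — a7: own pawn; b7: attacked by Pa6; b8: attacked by Kc7.
Legal moves for Black: none.
Not in check and no legal moves → stalemate.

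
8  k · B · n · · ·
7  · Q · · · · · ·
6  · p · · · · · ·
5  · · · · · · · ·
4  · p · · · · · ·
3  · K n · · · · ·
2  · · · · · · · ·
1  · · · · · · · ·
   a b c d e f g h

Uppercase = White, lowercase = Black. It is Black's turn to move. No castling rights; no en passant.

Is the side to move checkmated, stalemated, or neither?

checkmate

Black to move; black king on a8.
In check: yes, from the white queen on b7.
King squares — a7: attacked by Qb7; b7: attacked by Bc8; b8: attacked by Qb7.
Legal moves for Black: none.
In check with no legal moves → checkmate.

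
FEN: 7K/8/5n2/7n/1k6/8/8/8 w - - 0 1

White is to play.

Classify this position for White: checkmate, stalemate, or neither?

White to move; white king on h8.
In check: no.
King squares — g7: attacked by Nh5; h7: attacked by Nf6; g8: attacked by Nf6.
Legal moves for White: none.
Not in check and no legal moves → stalemate.

stalemate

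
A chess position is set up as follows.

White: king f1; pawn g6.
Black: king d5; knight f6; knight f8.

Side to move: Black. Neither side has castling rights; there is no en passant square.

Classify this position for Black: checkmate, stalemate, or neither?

neither

Black to move; black king on d5.
In check: no.
Legal moves for Black include: N8h7, N8d7, Nxg6, Ne6, Ng8, Ne8, N6h7, N6d7, Nh5, Ng4, Ne4, Ke6, Kd6, Kc6, Ke5, Kc5, Ke4, Kd4, ... (list truncated; more exist).
Black has legal moves and is not in check → neither.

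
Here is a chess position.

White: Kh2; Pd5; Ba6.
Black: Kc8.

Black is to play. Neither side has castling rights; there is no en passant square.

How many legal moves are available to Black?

Black to move; king on c8.
In check: yes, from the white bishop on a6.
Legal moves: Kd8, Kb8, Kd7, Kc7.
Count: 4.

4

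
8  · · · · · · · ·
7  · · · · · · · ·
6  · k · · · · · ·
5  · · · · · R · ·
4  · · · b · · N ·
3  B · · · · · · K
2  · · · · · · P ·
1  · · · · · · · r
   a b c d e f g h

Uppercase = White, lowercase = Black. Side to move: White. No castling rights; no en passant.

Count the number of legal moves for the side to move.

2

White to move; king on h3.
In check: yes, from the black rook on h1.
Legal moves: Kg3, Nh2.
Count: 2.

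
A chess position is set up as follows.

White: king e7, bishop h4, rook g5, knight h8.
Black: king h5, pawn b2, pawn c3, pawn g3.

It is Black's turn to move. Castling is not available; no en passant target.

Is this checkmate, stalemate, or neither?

Black to move; black king on h5.
In check: yes, from the white rook on g5.
Legal moves for Black: Kh6, Kxh4.
Black is in check but has 2 legal moves → neither.

neither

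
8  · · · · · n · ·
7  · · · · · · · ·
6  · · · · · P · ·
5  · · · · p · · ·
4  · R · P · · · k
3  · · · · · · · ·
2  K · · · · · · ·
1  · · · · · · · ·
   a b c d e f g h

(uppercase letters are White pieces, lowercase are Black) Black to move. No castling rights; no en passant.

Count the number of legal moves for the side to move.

11

Black to move; king on h4.
In check: no.
Legal moves: Nh7, Nd7, Ng6, Ne6, Kh5, Kg5, Kg4, Kh3, Kg3, exd4, e4.
Count: 11.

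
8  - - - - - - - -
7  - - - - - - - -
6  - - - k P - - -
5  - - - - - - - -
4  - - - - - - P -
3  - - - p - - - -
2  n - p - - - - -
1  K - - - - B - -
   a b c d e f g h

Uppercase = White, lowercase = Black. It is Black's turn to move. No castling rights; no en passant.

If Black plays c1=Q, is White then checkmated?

After c1=Q: white king on a1; in check: yes, from the black queen on c1.
White has 1 legal reply: Kxa2.
In check but a legal move exists → not checkmate.

no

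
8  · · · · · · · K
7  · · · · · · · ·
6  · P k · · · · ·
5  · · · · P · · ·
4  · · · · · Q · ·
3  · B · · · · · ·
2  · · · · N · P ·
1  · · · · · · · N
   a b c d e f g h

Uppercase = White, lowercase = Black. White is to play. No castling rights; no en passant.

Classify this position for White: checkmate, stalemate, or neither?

White to move; white king on h8.
In check: no.
Legal moves for White include: Kg8, Kh7, Kg7, Qf8, Qf7, Qh6+, Qf6+, Qg5, Qf5, Qh4, Qg4, Qe4+, Qd4, Qc4+, Qb4, Qa4+, Qg3, Qf3+, ... (list truncated; more exist).
White has legal moves and is not in check → neither.

neither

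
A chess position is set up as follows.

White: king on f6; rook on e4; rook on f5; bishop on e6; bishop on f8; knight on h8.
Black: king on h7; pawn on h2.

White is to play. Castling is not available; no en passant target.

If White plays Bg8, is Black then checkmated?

After Bg8: black king on h7; in check: yes, from the white bishop on g8.
Black has 2 legal replies: Kxh8, Kxg8.
In check but a legal move exists → not checkmate.

no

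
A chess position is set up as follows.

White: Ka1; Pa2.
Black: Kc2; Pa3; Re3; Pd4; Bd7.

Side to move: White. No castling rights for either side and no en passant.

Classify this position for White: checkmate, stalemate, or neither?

White to move; white king on a1.
In check: no.
King squares — b1: attacked by Kc2; a2: own pawn; b2: attacked by Kc2.
Legal moves for White: none.
Not in check and no legal moves → stalemate.

stalemate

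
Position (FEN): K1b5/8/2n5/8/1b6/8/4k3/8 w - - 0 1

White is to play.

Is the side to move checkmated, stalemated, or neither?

stalemate

White to move; white king on a8.
In check: no.
King squares — a7: attacked by Nc6; b7: attacked by Bc8; b8: attacked by Nc6.
Legal moves for White: none.
Not in check and no legal moves → stalemate.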